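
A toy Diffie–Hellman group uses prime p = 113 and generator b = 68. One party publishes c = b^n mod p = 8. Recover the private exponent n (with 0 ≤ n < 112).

Baby-step giant-step with m = ceil(sqrt(112)) = 11.
Baby table (68^j mod 113 for j=0..10):
  0:1  1:68  2:104  3:66  4:81  5:84  6:62  7:35
  8:7  9:24  10:50
Giant step factor: 68^(-11) ≡ 34 (mod 113).
Scan 8·34^i mod 113 for i = 0, 1, …:
  i=0: 8   i=1: 46   i=2: 95   i=3: 66
Match at i=3, j=3: n = 3·11 + 3 = 36.

36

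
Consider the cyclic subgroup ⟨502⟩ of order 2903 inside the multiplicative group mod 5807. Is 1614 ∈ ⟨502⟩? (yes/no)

1614 ∈ ⟨502⟩ iff 1614^2903 ≡ 1 (mod 5807), since |⟨502⟩| = 2903.
1614^2903 mod 5807 = 5806.
Since 5806 ≠ 1, 1614 does not lie in the subgroup.

no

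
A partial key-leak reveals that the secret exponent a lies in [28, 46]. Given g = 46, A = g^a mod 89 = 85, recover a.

Compute 46^28 mod 89 = 73, then multiply by 46 repeatedly:
  46^28=73  46^29=65  46^30=53  46^31=35  46^32=8
  46^33=12  46^34=18  46^35=27  46^36=85
Found 85 at exponent 36.

36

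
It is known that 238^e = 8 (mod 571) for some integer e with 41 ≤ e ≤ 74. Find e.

45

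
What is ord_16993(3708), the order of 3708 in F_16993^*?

5664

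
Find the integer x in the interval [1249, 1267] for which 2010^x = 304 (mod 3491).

Compute 2010^1249 mod 3491 = 3337, then multiply by 2010 repeatedly:
  2010^1249=3337  2010^1250=1159  2010^1251=1093  2010^1252=1091  2010^1253=562
  2010^1254=2027  2010^1255=273  2010^1256=643  2010^1257=760  2010^1258=2033
  2010^1259=1860  2010^1260=3230  2010^1261=2531  2010^1262=923  2010^1263=1509
  2010^1264=2902  2010^1265=3050  2010^1266=304
Found 304 at exponent 1266.

1266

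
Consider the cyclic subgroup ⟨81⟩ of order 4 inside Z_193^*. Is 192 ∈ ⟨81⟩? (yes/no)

192 ∈ ⟨81⟩ iff 192^4 ≡ 1 (mod 193), since |⟨81⟩| = 4.
192^4 mod 193 = 1.
Since 1 = 1, 192 lies in the subgroup.

yes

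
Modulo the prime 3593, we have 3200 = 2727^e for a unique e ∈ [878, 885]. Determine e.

880

Compute 2727^878 mod 3593 = 3055, then multiply by 2727 repeatedly:
  2727^878=3055  2727^879=2411  2727^880=3200
Found 3200 at exponent 880.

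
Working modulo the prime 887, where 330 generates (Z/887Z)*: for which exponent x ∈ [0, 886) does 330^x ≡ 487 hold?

Baby-step giant-step with m = ceil(sqrt(886)) = 30.
Baby table (330^j mod 887 for j=0..29):
  0:1  1:330  2:686  3:195  4:486  5:720  6:771  7:748
  8:254  9:442  10:392  11:745  12:151  13:158  14:694  15:174
  16:652  17:506  18:224  19:299  20:213  21:217  22:650  23:733
  24:626  25:796  26:128  27:551  28:882  29:124
Giant step factor: 330^(-30) ≡ 218 (mod 887).
Scan 487·218^i mod 887 for i = 0, 1, …:
  i=0: 487   i=1: 613   i=2: 584   i=3: 471
  i=4: 673   i=5: 359   i=6: 206   i=7: 558
  i=8: 125   i=9: 640     …   i=24: 279
  i=25: 506
Match at i=25, j=17: x = 25·30 + 17 = 767.

767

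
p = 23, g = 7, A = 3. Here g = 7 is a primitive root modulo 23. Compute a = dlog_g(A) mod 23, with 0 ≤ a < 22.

2

Successive powers of 7 modulo 23:
  7^0=1  7^1=7  7^2=3
So 7^2 ≡ 3 (mod 23), giving a = 2.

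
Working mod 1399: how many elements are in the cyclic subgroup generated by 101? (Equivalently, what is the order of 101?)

466

The order of 101 must divide p − 1 = 1398 = 2 · 3 · 233.
Divisors: 1, 2, 3, 6, 233, 466, 699, 1398.
Check each in increasing order: 101^1 ≡ 101;  101^2 ≡ 408;  101^3 ≡ 637;  101^6 ≡ 59;  101^233 ≡ 1398;  101^466 ≡ 1.
Smallest exponent giving 1 is 466.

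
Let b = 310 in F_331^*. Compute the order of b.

330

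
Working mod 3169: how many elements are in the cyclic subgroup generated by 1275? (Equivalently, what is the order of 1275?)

3168

The order of 1275 must divide p − 1 = 3168 = 2^5 · 3^2 · 11.
Divisors: 1, 2, 3, 4, 6, 8, 9, 11, 12, 16, 18, 22, 24, 32, 33, 36, 44, 48, 66, 72, 88, 96, 99, 132, 144, 176, 198, 264, 288, 352, 396, 528, 792, 1056, 1584, 3168.
Check each in increasing order: 1275^1 ≡ 1275;  1275^2 ≡ 3097;  1275^3 ≡ 101;  1275^4 ≡ 2015;  1275^6 ≡ 694;  1275^8 ≡ 736;  1275^9 ≡ 376;  1275^11 ≡ 1449;  1275^12 ≡ 3117;  1275^16 ≡ 2966;  1275^18 ≡ 1940;  1275^22 ≡ 1723;  1275^24 ≡ 2704;  1275^32 ≡ 12;  1275^33 ≡ 2624;  1275^36 ≡ 1997;  1275^44 ≡ 2545;  1275^48 ≡ 733;  1275^66 ≡ 2308;  1275^72 ≡ 1407;  1275^88 ≡ 2758;  1275^96 ≡ 1728;  1275^99 ≡ 233;  1275^132 ≡ 2944;  1275^144 ≡ 2193;  1275^176 ≡ 964;  1275^198 ≡ 416;  1275^264 ≡ 3090;  1275^288 ≡ 1876;  1275^352 ≡ 779;  1275^396 ≡ 1930;  1275^528 ≡ 3072;  1275^792 ≡ 1325;  1275^1056 ≡ 3071;  1275^1584 ≡ 3168;  1275^3168 ≡ 1.
Smallest exponent giving 1 is 3168.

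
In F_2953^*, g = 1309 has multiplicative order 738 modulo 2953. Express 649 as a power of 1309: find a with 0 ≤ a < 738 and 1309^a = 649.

175

Baby-step giant-step with m = ceil(sqrt(738)) = 28.
Baby table (1309^j mod 2953 for j=0..27):
  0:1  1:1309  2:741  3:1385  4:2776  5:1594  6:1728  7:2907
  8:1799  9:1350  10:1256  11:2236  12:501  13:243  14:2116  15:2883
  16:2866  17:1284  18:499  19:578  20:634  21:113  22:267  23:1049
  24:2949  25:670  26:2942  27:366
Giant step factor: 1309^(-28) ≡ 1147 (mod 2953).
Scan 649·1147^i mod 2953 for i = 0, 1, …:
  i=0: 649   i=1: 247   i=2: 2774   i=3: 1397
  i=4: 1833   i=5: 2868   i=6: 2907
Match at i=6, j=7: a = 6·28 + 7 = 175.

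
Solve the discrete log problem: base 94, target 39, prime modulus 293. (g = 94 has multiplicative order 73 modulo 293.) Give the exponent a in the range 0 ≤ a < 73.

Baby-step giant-step with m = ceil(sqrt(73)) = 9.
Baby table (94^j mod 293 for j=0..8):
  0:1  1:94  2:46  3:222  4:65  5:250  6:60  7:73
  8:123
Giant step factor: 94^(-9) ≡ 191 (mod 293).
Scan 39·191^i mod 293 for i = 0, 1, …:
  i=0: 39   i=1: 124   i=2: 244   i=3: 17
  i=4: 24   i=5: 189   i=6: 60
Match at i=6, j=6: a = 6·9 + 6 = 60.

60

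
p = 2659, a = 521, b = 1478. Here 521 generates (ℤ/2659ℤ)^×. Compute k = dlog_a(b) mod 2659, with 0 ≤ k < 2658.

1672

Baby-step giant-step with m = ceil(sqrt(2658)) = 52.
Baby table (521^j mod 2659 for j=0..51):
  0:1  1:521  2:223  3:1846  4:1867  5:2172  6:1537  7:418
  8:2399  9:149  10:518  11:1319  12:1177  13:1647  14:1889  15:339
  16:1125  17:1145  18:929  19:71  20:2424  21:2538  22:775  23:2266
  24:2649  25:108  26:429  27:153  28:2602  29:2211  30:584  31:1138
  32:2600  33:1169  34:138  35:105  36:1525  37:2143  38:2382  39:1928
  40:2045  41:1845  42:1346  43:1949  44:2350  45:1210  46:227  47:1271
  48:100  49:1579  50:1028  51:1129
Giant step factor: 521^(-52) ≡ 891 (mod 2659).
Scan 1478·891^i mod 2659 for i = 0, 1, …:
  i=0: 1478   i=1: 693   i=2: 575   i=3: 1797
  i=4: 409   i=5: 136   i=6: 1521   i=7: 1780
  i=8: 1216   i=9: 1243     …   i=31: 704
  i=32: 2399
Match at i=32, j=8: k = 32·52 + 8 = 1672.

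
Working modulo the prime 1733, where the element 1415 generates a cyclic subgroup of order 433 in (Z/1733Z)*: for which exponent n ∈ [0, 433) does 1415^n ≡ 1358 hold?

118

Baby-step giant-step with m = ceil(sqrt(433)) = 21.
Baby table (1415^j mod 1733 for j=0..20):
  0:1  1:1415  2:610  3:116  4:1238  5:1440  6:1325  7:1502
  8:672  9:1196  10:932  11:1700  12:96  13:666  14:1371  15:738
  16:1004  17:1333  18:691  19:353  20:391
Giant step factor: 1415^(-21) ≡ 1642 (mod 1733).
Scan 1358·1642^i mod 1733 for i = 0, 1, …:
  i=0: 1358   i=1: 1198   i=2: 161   i=3: 946
  i=4: 564   i=5: 666
Match at i=5, j=13: n = 5·21 + 13 = 118.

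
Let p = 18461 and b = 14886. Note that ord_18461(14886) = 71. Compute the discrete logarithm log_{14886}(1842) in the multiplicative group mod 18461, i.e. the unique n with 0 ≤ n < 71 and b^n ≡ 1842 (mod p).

Baby-step giant-step with m = ceil(sqrt(71)) = 9.
Baby table (14886^j mod 18461 for j=0..8):
  0:1  1:14886  2:5613  3:632  4:11303  5:2904  6:11743  7:17550
  8:7689
Giant step factor: 14886^(-9) ≡ 5015 (mod 18461).
Scan 1842·5015^i mod 18461 for i = 0, 1, …:
  i=0: 1842   i=1: 7130   i=2: 16454   i=3: 14601
  i=4: 7689
Match at i=4, j=8: n = 4·9 + 8 = 44.

44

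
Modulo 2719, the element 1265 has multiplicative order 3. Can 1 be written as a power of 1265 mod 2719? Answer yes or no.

1 ∈ ⟨1265⟩ iff 1^3 ≡ 1 (mod 2719), since |⟨1265⟩| = 3.
1^3 mod 2719 = 1.
Since 1 = 1, 1 lies in the subgroup.

yes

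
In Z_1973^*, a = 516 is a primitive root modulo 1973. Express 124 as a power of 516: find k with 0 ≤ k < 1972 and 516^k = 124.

1454

Baby-step giant-step with m = ceil(sqrt(1972)) = 45.
Baby table (516^j mod 1973 for j=0..44):
  0:1  1:516  2:1874  3:214  4:1909  5:517  6:417  7:115
  8:150  9:453  10:934  11:532  12:265  13:603  14:1387  15:1466
  16:797  17:868  18:17  19:880  20:290  21:1665  22:885  23:897
  24:1170  25:1955  26:577  27:1782  28:94  29:1152  30:559  31:386
  32:1876  33:1246  34:1711  35:945  36:289  37:1149  38:984  39:683
  40:1234  41:1438  42:160  43:1667  44:1917
Giant step factor: 516^(-45) ≡ 1798 (mod 1973).
Scan 124·1798^i mod 1973 for i = 0, 1, …:
  i=0: 124   i=1: 3   i=2: 1448   i=3: 1117
  i=4: 1825   i=5: 251   i=6: 1454   i=7: 67
  i=8: 113   i=9: 1928     …   i=31: 770
  i=32: 1387
Match at i=32, j=14: k = 32·45 + 14 = 1454.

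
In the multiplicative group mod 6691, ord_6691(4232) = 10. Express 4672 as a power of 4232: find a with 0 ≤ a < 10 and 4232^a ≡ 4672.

4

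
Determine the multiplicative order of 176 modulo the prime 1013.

46

The order of 176 must divide p − 1 = 1012 = 2^2 · 11 · 23.
Divisors: 1, 2, 4, 11, 22, 23, 44, 46, 92, 253, 506, 1012.
Check each in increasing order: 176^1 ≡ 176;  176^2 ≡ 586;  176^4 ≡ 1002;  176^11 ≡ 309;  176^22 ≡ 259;  176^23 ≡ 1012;  176^44 ≡ 223;  176^46 ≡ 1.
Smallest exponent giving 1 is 46.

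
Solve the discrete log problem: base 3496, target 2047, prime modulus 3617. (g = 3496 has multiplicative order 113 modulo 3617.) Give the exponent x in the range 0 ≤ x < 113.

Baby-step giant-step with m = ceil(sqrt(113)) = 11.
Baby table (3496^j mod 3617 for j=0..10):
  0:1  1:3496  2:173  3:769  4:993  5:2825  6:1790  7:430
  8:2225  9:2050  10:1523
Giant step factor: 3496^(-11) ≡ 2182 (mod 3617).
Scan 2047·2182^i mod 3617 for i = 0, 1, …:
  i=0: 2047   i=1: 3176   i=2: 3477   i=3: 1965
  i=4: 1485   i=5: 3055   i=6: 3496
Match at i=6, j=1: x = 6·11 + 1 = 67.

67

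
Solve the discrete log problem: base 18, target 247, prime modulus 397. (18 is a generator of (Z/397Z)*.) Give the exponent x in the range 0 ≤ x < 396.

Baby-step giant-step with m = ceil(sqrt(396)) = 20.
Baby table (18^j mod 397 for j=0..19):
  0:1  1:18  2:324  3:274  4:168  5:245  6:43  7:377
  8:37  9:269  10:78  11:213  12:261  13:331  14:3  15:54
  16:178  17:28  18:107  19:338
Giant step factor: 18^(-20) ≡ 357 (mod 397).
Scan 247·357^i mod 397 for i = 0, 1, …:
  i=0: 247   i=1: 45   i=2: 185   i=3: 143
  i=4: 235   i=5: 128   i=6: 41   i=7: 345
  i=8: 95   i=9: 170     …   i=14: 199
  i=15: 377
Match at i=15, j=7: x = 15·20 + 7 = 307.

307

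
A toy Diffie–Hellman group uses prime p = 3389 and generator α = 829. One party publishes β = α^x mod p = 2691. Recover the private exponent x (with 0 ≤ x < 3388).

1792

Baby-step giant-step with m = ceil(sqrt(3388)) = 59.
Baby table (829^j mod 3389 for j=0..58):
  0:1  1:829  2:2663  3:1388  4:1781  5:2234  6:1592  7:1447
  8:3246  9:68  10:2148  11:1467  12:2881  13:2493  14:2796  15:3197
  16:115  17:443  18:1235  19:337  20:1475  21:2735  22:74  23:344
  24:500  25:1042  26:3012  27:2644  28:2582  29:2019  30:2974  31:1643
  32:3058  33:110  34:3076  35:1476  36:175  37:2737  38:1732  39:2281
  40:3276  41:1215  42:702  43:2439  44:2087  45:1733  46:3110  47:2550
  48:2603  49:2483  50:1284  51:290  52:3180  53:2967  54:2618  55:1362
  56:561  57:776  58:2783
Giant step factor: 829^(-59) ≡ 1086 (mod 3389).
Scan 2691·1086^i mod 3389 for i = 0, 1, …:
  i=0: 2691   i=1: 1108   i=2: 193   i=3: 2869
  i=4: 1243   i=5: 1076   i=6: 2720   i=7: 2101
  i=8: 889   i=9: 2978     …   i=29: 1654
  i=30: 74
Match at i=30, j=22: x = 30·59 + 22 = 1792.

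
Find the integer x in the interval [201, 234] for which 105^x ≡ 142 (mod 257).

223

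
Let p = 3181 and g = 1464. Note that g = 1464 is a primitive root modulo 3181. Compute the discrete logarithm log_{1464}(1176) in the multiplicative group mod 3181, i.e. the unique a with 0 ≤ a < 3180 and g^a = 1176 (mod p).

Baby-step giant-step with m = ceil(sqrt(3180)) = 57.
Baby table (1464^j mod 3181 for j=0..56):
  0:1  1:1464  2:2483  3:2410  4:511  5:569  6:2775  7:463
  8:279  9:1288  10:2480  11:1199  12:2605  13:2882  14:1242  15:1937
  16:1497  17:3080  18:1643  19:516  20:1527  21:2466  22:2970  23:2834
  24:952  25:450  26:333  27:819  28:2960  29:918  30:1570  31:1798
  32:1585  33:1491  34:658  35:2650  36:1961  37:1642  38:2233  39:2225
  40:56  41:2459  42:2265  43:1358  44:3168  45:54  46:2712  47:480
  48:2900  49:2146  50:2097  51:343  52:2735  53:2342  54:2751  55:318
  56:1126
Giant step factor: 1464^(-57) ≡ 1987 (mod 3181).
Scan 1176·1987^i mod 3181 for i = 0, 1, …:
  i=0: 1176   i=1: 1858   i=2: 1886   i=3: 264
  i=4: 2884   i=5: 1527
Match at i=5, j=20: a = 5·57 + 20 = 305.

305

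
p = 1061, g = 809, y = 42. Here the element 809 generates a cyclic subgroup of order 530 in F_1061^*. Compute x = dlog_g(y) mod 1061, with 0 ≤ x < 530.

412

Baby-step giant-step with m = ceil(sqrt(530)) = 24.
Baby table (809^j mod 1061 for j=0..23):
  0:1  1:809  2:905  3:55  4:994  5:969  6:903  7:559
  8:245  9:859  10:1037  11:743  12:561  13:802  14:547  15:86
  16:609  17:377  18:486  19:604  20:576  21:205  22:329  23:911
Giant step factor: 809^(-24) ≡ 142 (mod 1061).
Scan 42·142^i mod 1061 for i = 0, 1, …:
  i=0: 42   i=1: 659   i=2: 210   i=3: 112
  i=4: 1050   i=5: 560   i=6: 1006   i=7: 678
  i=8: 786   i=9: 207     …   i=16: 7
  i=17: 994
Match at i=17, j=4: x = 17·24 + 4 = 412.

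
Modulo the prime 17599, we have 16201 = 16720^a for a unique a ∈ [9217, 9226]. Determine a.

Compute 16720^9217 mod 17599 = 9890, then multiply by 16720 repeatedly:
  16720^9217=9890  16720^9218=596  16720^9219=4086  16720^9220=16201
Found 16201 at exponent 9220.

9220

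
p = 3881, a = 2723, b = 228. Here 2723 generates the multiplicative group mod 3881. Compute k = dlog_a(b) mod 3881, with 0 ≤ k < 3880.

2227

Baby-step giant-step with m = ceil(sqrt(3880)) = 63.
Baby table (2723^j mod 3881 for j=0..62):
  0:1  1:2723  2:2019  3:2241  4:1311  5:3214  6:67  7:34
  8:3319  9:2669  10:2455  11:1883  12:608  13:2278  14:1156  15:297
  16:1483  17:1969  18:1926  19:1267  20:3713  21:494  22:2336  23:3850
  24:969  25:3388  26:387  27:2050  28:1272  29:1804  30:2827  31:1898
  32:2643  33:1515  34:3723  35:557  36:3121  37:2974  38:2436  39:599
  40:1057  41:2390  42:3414  43:1327  44:210  45:1323  46:961  47:1009
  48:3640  49:3527  50:2427  51:3259  52:2291  53:1626  54:3258  55:3449
  56:3488  57:1017  58:2138  59:274  60:950  61:2104  62:836
Giant step factor: 2723^(-63) ≡ 2856 (mod 3881).
Scan 228·2856^i mod 3881 for i = 0, 1, …:
  i=0: 228   i=1: 3041   i=2: 3299   i=3: 2757
  i=4: 3324   i=5: 418   i=6: 2341   i=7: 2814
  i=8: 3114   i=9: 2213     …   i=34: 1251
  i=35: 2336
Match at i=35, j=22: k = 35·63 + 22 = 2227.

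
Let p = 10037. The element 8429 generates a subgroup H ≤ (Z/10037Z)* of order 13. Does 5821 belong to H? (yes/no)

no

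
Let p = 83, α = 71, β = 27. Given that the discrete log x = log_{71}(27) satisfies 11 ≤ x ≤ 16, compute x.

14

Compute 71^11 mod 83 = 35, then multiply by 71 repeatedly:
  71^11=35  71^12=78  71^13=60  71^14=27
Found 27 at exponent 14.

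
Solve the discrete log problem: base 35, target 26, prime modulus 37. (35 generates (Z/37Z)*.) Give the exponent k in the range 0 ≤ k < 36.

12

Successive powers of 35 modulo 37:
  35^0=1  35^1=35  35^2=4  35^3=29  35^4=16  35^5=5
  35^6=27  35^7=20  35^8=34  35^9=6  35^10=25  35^11=24
  35^12=26
So 35^12 ≡ 26 (mod 37), giving k = 12.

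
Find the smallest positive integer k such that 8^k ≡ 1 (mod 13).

4

The order of 8 must divide p − 1 = 12 = 2^2 · 3.
Divisors: 1, 2, 3, 4, 6, 12.
Check each in increasing order: 8^1 ≡ 8;  8^2 ≡ 12;  8^3 ≡ 5;  8^4 ≡ 1.
Smallest exponent giving 1 is 4.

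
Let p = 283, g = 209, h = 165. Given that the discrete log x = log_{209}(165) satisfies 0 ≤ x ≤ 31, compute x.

16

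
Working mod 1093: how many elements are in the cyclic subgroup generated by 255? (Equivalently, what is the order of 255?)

The order of 255 must divide p − 1 = 1092 = 2^2 · 3 · 7 · 13.
Divisors: 1, 2, 3, 4, 6, 7, 12, 13, 14, 21, 26, 28, 39, 42, 52, 78, 84, 91, 156, 182, 273, 364, 546, 1092.
Check each in increasing order: 255^1 ≡ 255;  255^2 ≡ 538;  255^3 ≡ 565;  255^4 ≡ 892;  255^6 ≡ 69;  255^7 ≡ 107;  255^12 ≡ 389;  255^13 ≡ 825;  255^14 ≡ 519;  255^21 ≡ 883;  255^26 ≡ 779;  255^28 ≡ 483;  255^39 ≡ 1084;  255^42 ≡ 380;  255^52 ≡ 226;  255^78 ≡ 81;  255^84 ≡ 124;  255^91 ≡ 152;  255^156 ≡ 3;  255^182 ≡ 151;  255^273 ≡ 1092;  255^364 ≡ 941;  255^546 ≡ 1.
Smallest exponent giving 1 is 546.

546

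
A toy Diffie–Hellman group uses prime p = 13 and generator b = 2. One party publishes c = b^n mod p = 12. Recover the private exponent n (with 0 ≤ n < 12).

6

Successive powers of 2 modulo 13:
  2^0=1  2^1=2  2^2=4  2^3=8  2^4=3  2^5=6
  2^6=12
So 2^6 ≡ 12 (mod 13), giving n = 6.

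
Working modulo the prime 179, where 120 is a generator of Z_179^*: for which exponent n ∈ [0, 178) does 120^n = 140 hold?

Baby-step giant-step with m = ceil(sqrt(178)) = 14.
Baby table (120^j mod 179 for j=0..13):
  0:1  1:120  2:80  3:113  4:135  5:90  6:60  7:40
  8:146  9:157  10:45  11:30  12:20  13:73
Giant step factor: 120^(-14) ≡ 65 (mod 179).
Scan 140·65^i mod 179 for i = 0, 1, …:
  i=0: 140   i=1: 150   i=2: 84   i=3: 90
Match at i=3, j=5: n = 3·14 + 5 = 47.

47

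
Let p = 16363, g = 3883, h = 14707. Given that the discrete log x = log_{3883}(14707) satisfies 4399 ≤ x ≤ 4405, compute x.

4404

Compute 3883^4399 mod 16363 = 721, then multiply by 3883 repeatedly:
  3883^4399=721  3883^4400=1570  3883^4401=9274  3883^4402=12342  3883^4403=13122
  3883^4404=14707
Found 14707 at exponent 4404.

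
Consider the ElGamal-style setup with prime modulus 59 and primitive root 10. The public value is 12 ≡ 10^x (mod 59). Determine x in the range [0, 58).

24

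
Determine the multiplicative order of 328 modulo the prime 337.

84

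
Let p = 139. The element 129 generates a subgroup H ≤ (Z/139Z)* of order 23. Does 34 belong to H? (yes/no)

yes

34 ∈ ⟨129⟩ iff 34^23 ≡ 1 (mod 139), since |⟨129⟩| = 23.
34^23 mod 139 = 1.
Since 1 = 1, 34 lies in the subgroup.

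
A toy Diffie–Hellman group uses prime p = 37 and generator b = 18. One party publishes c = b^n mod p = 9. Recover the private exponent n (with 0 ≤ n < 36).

20

Successive powers of 18 modulo 37:
  18^0=1  18^1=18  18^2=28  18^3=23  18^4=7  18^5=15
  18^6=11  18^7=13  18^8=12  18^9=31  18^10=3  18^11=17
  18^12=10  18^13=32  18^14=21  18^15=8  18^16=33  18^17=2
  18^18=36  18^19=19  18^20=9
So 18^20 ≡ 9 (mod 37), giving n = 20.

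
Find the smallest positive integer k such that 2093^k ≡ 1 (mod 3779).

1889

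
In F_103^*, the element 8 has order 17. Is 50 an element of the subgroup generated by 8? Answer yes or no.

⟨8⟩ has order 17; its elements mod 103 are {1, 8, 9, 13, 14, 23, 30, 34, 61, 64, 66, 72, 76, 79, 81, 93, 100}.
50 is not in this set.

no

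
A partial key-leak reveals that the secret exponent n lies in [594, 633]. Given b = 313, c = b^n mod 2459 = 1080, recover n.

601

Compute 313^594 mod 2459 = 1721, then multiply by 313 repeatedly:
  313^594=1721  313^595=152  313^596=855  313^597=2043  313^598=119
  313^599=362  313^600=192  313^601=1080
Found 1080 at exponent 601.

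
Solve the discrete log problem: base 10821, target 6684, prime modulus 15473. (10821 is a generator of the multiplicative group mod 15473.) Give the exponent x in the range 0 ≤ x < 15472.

195

Baby-step giant-step with m = ceil(sqrt(15472)) = 125.
Baby table (10821^j mod 15473 for j=0..124):
  0:1  1:10821  2:9850  3:8826  4:6790  5:8786  6:7194  7:1611
  8:10033  9:8525  10:14472  11:14752  12:11924  13:257  14:11330  15:9351
  16:9224  17:12054  18:14417  19:7571  20:11729  21:9963  22:9232  23:5784
  24:379  25:814  26:4157  27:2886  28:4892  29:3199  30:3278  31:7122
  32:11622  33:12591  34:7446  35:5255  36:1080  37:4565  38:8049  39:712
  40:14471  41:3931  42:2074  43:6904  44:4540  45:565  46:2030  47:10443
  48:4384  49:14519  50:12730  51:10684  52:12781  53:5527  54:4522  55:6936
  56:10406  57:6305  58:5948  59:11101  60:7022  61:12632  62:2390  63:6807
  64:7067  65:4441  66:12396  67:1679  68:3157  69:12986  70:11193  71:12282
  72:5925  73:9786  74:12567  75:10783  76:950  77:5878  78:11808  79:13807
  80:13732  81:6753  82:10707  83:14096  84:15455  85:6371  86:8376  87:11335
  88:1564  89:12055  90:9765  91:1948  92:5082  93:1280  94:2545  95:12978
  96:1990  97:10847  98:12682  99:1885  100:4171  101:15123  102:3535  103:2979
  104:5500  105:6342  106:4027  107:4199  108:8651  109:821  110:2539  111:9944
  112:4782  113:4310  114:2888  115:11061  116:7426  117:5457  118:5229  119:13721
  120:11506  121:10668  122:9848  123:2657  124:2563
Giant step factor: 10821^(-125) ≡ 5370 (mod 15473).
Scan 6684·5370^i mod 15473 for i = 0, 1, …:
  i=0: 6684   i=1: 11193
Match at i=1, j=70: x = 1·125 + 70 = 195.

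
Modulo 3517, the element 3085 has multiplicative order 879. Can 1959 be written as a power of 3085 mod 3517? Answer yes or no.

1959 ∈ ⟨3085⟩ iff 1959^879 ≡ 1 (mod 3517), since |⟨3085⟩| = 879.
1959^879 mod 3517 = 1.
Since 1 = 1, 1959 lies in the subgroup.

yes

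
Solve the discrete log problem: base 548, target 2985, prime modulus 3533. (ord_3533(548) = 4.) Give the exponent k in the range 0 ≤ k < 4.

3

Successive powers of 548 modulo 3533:
  548^0=1  548^1=548  548^2=3532  548^3=2985
So 548^3 ≡ 2985 (mod 3533), giving k = 3.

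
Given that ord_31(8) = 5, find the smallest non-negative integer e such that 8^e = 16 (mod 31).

3

Successive powers of 8 modulo 31:
  8^0=1  8^1=8  8^2=2  8^3=16
So 8^3 ≡ 16 (mod 31), giving e = 3.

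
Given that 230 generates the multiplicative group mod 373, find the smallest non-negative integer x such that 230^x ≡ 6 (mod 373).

79

Baby-step giant-step with m = ceil(sqrt(372)) = 20.
Baby table (230^j mod 373 for j=0..19):
  0:1  1:230  2:307  3:113  4:253  5:2  6:87  7:241
  8:226  9:133  10:4  11:174  12:109  13:79  14:266  15:8
  16:348  17:218  18:158  19:159
Giant step factor: 230^(-20) ≡ 70 (mod 373).
Scan 6·70^i mod 373 for i = 0, 1, …:
  i=0: 6   i=1: 47   i=2: 306   i=3: 159
Match at i=3, j=19: x = 3·20 + 19 = 79.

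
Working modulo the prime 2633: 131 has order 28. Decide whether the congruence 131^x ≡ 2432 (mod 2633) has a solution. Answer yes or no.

yes

2432 ∈ ⟨131⟩ iff 2432^28 ≡ 1 (mod 2633), since |⟨131⟩| = 28.
2432^28 mod 2633 = 1.
Since 1 = 1, 2432 lies in the subgroup.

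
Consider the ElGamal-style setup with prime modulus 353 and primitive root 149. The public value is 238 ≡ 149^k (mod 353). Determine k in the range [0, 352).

199

Baby-step giant-step with m = ceil(sqrt(352)) = 19.
Baby table (149^j mod 353 for j=0..18):
  0:1  1:149  2:315  3:339  4:32  5:179  6:196  7:258
  8:318  9:80  10:271  11:137  12:292  13:89  14:200  15:148
  16:166  17:24  18:46
Giant step factor: 149^(-19) ≡ 341 (mod 353).
Scan 238·341^i mod 353 for i = 0, 1, …:
  i=0: 238   i=1: 321   i=2: 31   i=3: 334
  i=4: 228   i=5: 88   i=6: 3   i=7: 317
  i=8: 79   i=9: 111   i=10: 80
Match at i=10, j=9: k = 10·19 + 9 = 199.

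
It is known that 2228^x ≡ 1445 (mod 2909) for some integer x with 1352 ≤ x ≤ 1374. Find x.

1352

Compute 2228^1352 mod 2909 = 1445, then multiply by 2228 repeatedly:
  2228^1352=1445
Found 1445 at exponent 1352.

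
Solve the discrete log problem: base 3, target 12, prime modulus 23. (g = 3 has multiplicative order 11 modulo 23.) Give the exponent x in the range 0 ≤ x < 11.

4

Successive powers of 3 modulo 23:
  3^0=1  3^1=3  3^2=9  3^3=4  3^4=12
So 3^4 ≡ 12 (mod 23), giving x = 4.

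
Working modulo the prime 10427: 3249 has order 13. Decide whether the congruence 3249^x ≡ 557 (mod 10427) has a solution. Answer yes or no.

⟨3249⟩ has order 13; its elements mod 10427 are {1, 57, 138, 468, 557, 1100, 2022, 3249, 3877, 5822, 7866, 7934, 8617}.
557 is in this set.

yes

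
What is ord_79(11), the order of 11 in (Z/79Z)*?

The order of 11 must divide p − 1 = 78 = 2 · 3 · 13.
Divisors: 1, 2, 3, 6, 13, 26, 39, 78.
Check each in increasing order: 11^1 ≡ 11;  11^2 ≡ 42;  11^3 ≡ 67;  11^6 ≡ 65;  11^13 ≡ 23;  11^26 ≡ 55;  11^39 ≡ 1.
Smallest exponent giving 1 is 39.

39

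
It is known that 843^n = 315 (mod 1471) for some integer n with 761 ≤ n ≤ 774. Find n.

769

Compute 843^761 mod 1471 = 1090, then multiply by 843 repeatedly:
  843^761=1090  843^762=966  843^763=875  843^764=654  843^765=1168
  843^766=525  843^767=1275  843^768=995  843^769=315
Found 315 at exponent 769.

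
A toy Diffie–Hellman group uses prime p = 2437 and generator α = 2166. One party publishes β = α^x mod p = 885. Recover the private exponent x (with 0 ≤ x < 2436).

2230

Baby-step giant-step with m = ceil(sqrt(2436)) = 50.
Baby table (2166^j mod 2437 for j=0..49):
  0:1  1:2166  2:331  3:468  4:2333  5:1377  6:2131  7:68
  8:1068  9:575  10:143  11:239  12:1030  13:1125  14:2187  15:1951
  16:108  17:2413  18:1630  19:1804  20:953  21:59  22:1070  23:33
  24:805  25:1175  26:822  27:1442  28:1575  29:2087  30:2244  31:1126
  32:1916  33:2282  34:576  35:2309  36:570  37:1498  38:1021  39:1127
  40:1645  41:176  42:1044  43:2205  44:1947  45:1192  46:1089  47:2195
  48:2220  49:319
Giant step factor: 2166^(-50) ≡ 699 (mod 2437).
Scan 885·699^i mod 2437 for i = 0, 1, …:
  i=0: 885   i=1: 2054   i=2: 353   i=3: 610
  i=4: 2352   i=5: 1510   i=6: 269   i=7: 382
  i=8: 1385   i=9: 626     …   i=43: 955
  i=44: 2244
Match at i=44, j=30: x = 44·50 + 30 = 2230.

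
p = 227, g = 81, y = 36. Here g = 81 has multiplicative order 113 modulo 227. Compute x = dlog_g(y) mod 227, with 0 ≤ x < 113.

100

Baby-step giant-step with m = ceil(sqrt(113)) = 11.
Baby table (81^j mod 227 for j=0..10):
  0:1  1:81  2:205  3:34  4:30  5:160  6:21  7:112
  8:219  9:33  10:176
Giant step factor: 81^(-11) ≡ 116 (mod 227).
Scan 36·116^i mod 227 for i = 0, 1, …:
  i=0: 36   i=1: 90   i=2: 225   i=3: 222
  i=4: 101   i=5: 139   i=6: 7   i=7: 131
  i=8: 214   i=9: 81
Match at i=9, j=1: x = 9·11 + 1 = 100.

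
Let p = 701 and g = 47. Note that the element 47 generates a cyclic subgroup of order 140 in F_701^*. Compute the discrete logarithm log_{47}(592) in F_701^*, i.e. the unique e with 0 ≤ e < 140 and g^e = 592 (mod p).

Baby-step giant-step with m = ceil(sqrt(140)) = 12.
Baby table (47^j mod 701 for j=0..11):
  0:1  1:47  2:106  3:75  4:20  5:239  6:17  7:98
  8:400  9:574  10:340  11:558
Giant step factor: 47^(-12) ≡ 587 (mod 701).
Scan 592·587^i mod 701 for i = 0, 1, …:
  i=0: 592   i=1: 509   i=2: 157   i=3: 328
  i=4: 462   i=5: 608   i=6: 87   i=7: 597
  i=8: 640   i=9: 645   i=10: 75
Match at i=10, j=3: e = 10·12 + 3 = 123.

123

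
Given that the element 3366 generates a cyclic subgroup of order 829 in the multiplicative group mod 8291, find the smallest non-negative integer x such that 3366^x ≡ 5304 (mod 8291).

364

Baby-step giant-step with m = ceil(sqrt(829)) = 29.
Baby table (3366^j mod 8291 for j=0..28):
  0:1  1:3366  2:4450  3:5154  4:3592  5:2394  6:7643  7:7656
  8:1668  9:1481  10:2155  11:7396  12:5354  13:5221  14:5257  15:2068
  16:4739  17:7881  18:4537  19:7811  20:1065  21:3078  22:5089  23:368
  24:3329  25:4273  26:6324  27:3587  28:2146
Giant step factor: 3366^(-29) ≡ 3732 (mod 8291).
Scan 5304·3732^i mod 8291 for i = 0, 1, …:
  i=0: 5304   i=1: 3911   i=2: 3692   i=3: 7193
  i=4: 6309   i=5: 7039   i=6: 3660   i=7: 3843
  i=8: 6937   i=9: 4382   i=10: 3772   i=11: 7277
  i=12: 4739
Match at i=12, j=16: x = 12·29 + 16 = 364.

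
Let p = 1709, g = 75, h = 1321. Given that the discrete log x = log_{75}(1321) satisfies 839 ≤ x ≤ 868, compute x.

Compute 75^839 mod 1709 = 1468, then multiply by 75 repeatedly:
  75^839=1468  75^840=724  75^841=1321
Found 1321 at exponent 841.

841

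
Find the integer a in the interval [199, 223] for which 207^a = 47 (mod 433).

Compute 207^199 mod 433 = 31, then multiply by 207 repeatedly:
  207^199=31  207^200=355  207^201=308  207^202=105  207^203=85
  207^204=275  207^205=202  207^206=246  207^207=261  207^208=335
  207^209=65  207^210=32  207^211=129  207^212=290  207^213=276
  207^214=409  207^215=228  207^216=432  207^217=226  207^218=18
  207^219=262  207^220=109  207^221=47
Found 47 at exponent 221.

221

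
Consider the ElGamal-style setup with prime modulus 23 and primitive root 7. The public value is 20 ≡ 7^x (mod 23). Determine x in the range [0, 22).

Successive powers of 7 modulo 23:
  7^0=1  7^1=7  7^2=3  7^3=21  7^4=9  7^5=17
  7^6=4  7^7=5  7^8=12  7^9=15  7^10=13  7^11=22
  7^12=16  7^13=20
So 7^13 ≡ 20 (mod 23), giving x = 13.

13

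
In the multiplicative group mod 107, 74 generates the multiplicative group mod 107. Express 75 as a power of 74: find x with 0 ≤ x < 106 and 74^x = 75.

64

Baby-step giant-step with m = ceil(sqrt(106)) = 11.
Baby table (74^j mod 107 for j=0..10):
  0:1  1:74  2:19  3:15  4:40  5:71  6:11  7:65
  8:102  9:58  10:12
Giant step factor: 74^(-11) ≡ 97 (mod 107).
Scan 75·97^i mod 107 for i = 0, 1, …:
  i=0: 75   i=1: 106   i=2: 10   i=3: 7
  i=4: 37   i=5: 58
Match at i=5, j=9: x = 5·11 + 9 = 64.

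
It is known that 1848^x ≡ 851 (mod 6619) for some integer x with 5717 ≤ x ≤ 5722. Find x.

Compute 1848^5717 mod 6619 = 851, then multiply by 1848 repeatedly:
  1848^5717=851
Found 851 at exponent 5717.

5717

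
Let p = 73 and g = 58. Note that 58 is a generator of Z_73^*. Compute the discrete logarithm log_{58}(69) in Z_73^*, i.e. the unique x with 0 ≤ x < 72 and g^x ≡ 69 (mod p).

28

Successive powers of 58 modulo 73:
  58^0=1  58^1=58  58^2=6  58^3=56  58^4=36  58^5=44
  58^6=70  58^7=45  58^8=55  58^9=51  58^10=38  58^11=14
  58^12=9  58^13=11  58^14=54  58^15=66  58^16=32  58^17=31
  58^18=46  58^19=40  58^20=57  58^21=21  58^22=50  58^23=53
  58^24=8  58^25=26  58^26=48  58^27=10  58^28=69
So 58^28 ≡ 69 (mod 73), giving x = 28.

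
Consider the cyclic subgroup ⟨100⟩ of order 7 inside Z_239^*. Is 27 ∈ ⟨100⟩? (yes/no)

no

⟨100⟩ has order 7; its elements mod 239 are {1, 10, 24, 44, 98, 100, 201}.
27 is not in this set.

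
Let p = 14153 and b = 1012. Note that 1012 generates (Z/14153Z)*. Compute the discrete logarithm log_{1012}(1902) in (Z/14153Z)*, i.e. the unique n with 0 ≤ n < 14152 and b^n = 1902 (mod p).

Baby-step giant-step with m = ceil(sqrt(14152)) = 119.
Baby table (1012^j mod 14153 for j=0..118):
  0:1  1:1012  2:5128  3:9538  4:110  5:12249  6:12113  7:1858
  8:12100  9:2855  10:2048  11:6238  12:618  13:2684  14:12985  15:6836
  16:11368  17:12180  18:13050  19:1851  20:5016  21:9418  22:6047  23:5468
  24:13946  25:2811  26:14132  27:7054  28:5536  29:11997  30:11843  31:11678
  32:381  33:3441  34:654  35:10810  36:13604  37:10532  38:1175  39:248
  40:10375  41:12127  42:1873  43:13127  44:9010  45:3588  46:7888  47:364
  48:390  49:12549  50:4347  51:11734  52:441  53:7549  54:11121  55:2817
  56:6051  57:9516  58:6152  59:12657  60:419  61:13591  62:11529  63:5276
  64:3631  65:8945  66:8573  67:87  68:3126  69:7393  70:8932  71:9570
  72:4188  73:6509  74:5963  75:5378  76:7784  77:8340  78:4892  79:11307
  80:7060  81:11608  82:306  83:12459  84:12338  85:3110  86:5354  87:11802
  88:12645  89:2428  90:8667  91:10297  92:3956  93:12326  94:5119  95:430
  96:10570  97:11325  98:11123  99:4841  100:2154  101:286  102:6372  103:8849
  104:10492  105:3154  106:7423  107:10986  108:7727  109:7268  110:9809  111:5455
  112:790  113:6912  114:3362  115:5624  116:1982  117:10211  118:1842
Giant step factor: 1012^(-119) ≡ 1968 (mod 14153).
Scan 1902·1968^i mod 14153 for i = 0, 1, …:
  i=0: 1902   i=1: 6744   i=2: 10831   i=3: 990
  i=4: 9359   i=5: 5459   i=6: 1185   i=7: 10988
  i=8: 12753   i=9: 4635     …   i=85: 6918
  i=86: 13591
Match at i=86, j=61: n = 86·119 + 61 = 10295.

10295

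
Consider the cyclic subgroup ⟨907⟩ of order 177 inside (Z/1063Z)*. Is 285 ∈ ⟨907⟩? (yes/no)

yes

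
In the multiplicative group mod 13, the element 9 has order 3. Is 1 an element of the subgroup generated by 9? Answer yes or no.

yes

⟨9⟩ has order 3; its elements mod 13 are {1, 3, 9}.
1 is in this set.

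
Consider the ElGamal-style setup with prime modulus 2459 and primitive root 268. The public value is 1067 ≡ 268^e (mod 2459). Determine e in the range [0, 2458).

1649

Baby-step giant-step with m = ceil(sqrt(2458)) = 50.
Baby table (268^j mod 2459 for j=0..49):
  0:1  1:268  2:513  3:2239  4:56  5:254  6:1679  7:2434
  8:677  9:1929  10:582  11:1059  12:1027  13:2287  14:625  15:288
  16:955  17:204  18:574  19:1374  20:1841  21:1588  22:177  23:715
  24:2277  25:404  26:76  27:696  28:2103  29:493  30:1797  31:2091
  32:2195  33:559  34:2272  35:1523  36:2429  37:1796  38:1823  39:1682
  40:779  41:2216  42:1269  43:750  44:1821  45:1146  46:2212  47:197
  48:1157  49:242
Giant step factor: 268^(-50) ≡ 2451 (mod 2459).
Scan 1067·2451^i mod 2459 for i = 0, 1, …:
  i=0: 1067   i=1: 1300   i=2: 1895   i=3: 2053
  i=4: 789   i=5: 1065   i=6: 1316   i=7: 1767
  i=8: 618   i=9: 2433     …   i=31: 1814
  i=32: 242
Match at i=32, j=49: e = 32·50 + 49 = 1649.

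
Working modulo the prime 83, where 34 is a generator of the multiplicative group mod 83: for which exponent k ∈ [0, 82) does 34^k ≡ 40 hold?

48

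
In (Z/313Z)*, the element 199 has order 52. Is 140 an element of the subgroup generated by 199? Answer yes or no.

140 ∈ ⟨199⟩ iff 140^52 ≡ 1 (mod 313), since |⟨199⟩| = 52.
140^52 mod 313 = 214.
Since 214 ≠ 1, 140 does not lie in the subgroup.

no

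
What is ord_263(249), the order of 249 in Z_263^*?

The order of 249 must divide p − 1 = 262 = 2 · 131.
Divisors: 1, 2, 131, 262.
Check each in increasing order: 249^1 ≡ 249;  249^2 ≡ 196;  249^131 ≡ 1.
Smallest exponent giving 1 is 131.

131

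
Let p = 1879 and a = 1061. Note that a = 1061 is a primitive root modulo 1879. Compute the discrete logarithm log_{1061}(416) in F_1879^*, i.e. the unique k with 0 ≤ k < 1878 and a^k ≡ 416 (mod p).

Baby-step giant-step with m = ceil(sqrt(1878)) = 44.
Baby table (1061^j mod 1879 for j=0..43):
  0:1  1:1061  2:200  3:1752  4:541  5:906  6:1097  7:816
  8:1436  9:1606  10:1592  11:1770  12:849  13:748  14:690  15:1159
  16:833  17:683  18:1248  19:1312  20:1572  21:1219  22:607  23:1409
  24:1144  25:1829  26:1441  27:1274  28:713  29:1135  30:1675  31:1520
  32:538  33:1481  34:497  35:1197  36:1692  37:767  38:180  39:1201
  40:299  41:1567  42:1551  43:1486
Giant step factor: 1061^(-44) ≡ 1321 (mod 1879).
Scan 416·1321^i mod 1879 for i = 0, 1, …:
  i=0: 416   i=1: 868   i=2: 438   i=3: 1745
  i=4: 1491   i=5: 419   i=6: 1073   i=7: 667
  i=8: 1735   i=9: 1434     …   i=22: 1132
  i=23: 1567
Match at i=23, j=41: k = 23·44 + 41 = 1053.

1053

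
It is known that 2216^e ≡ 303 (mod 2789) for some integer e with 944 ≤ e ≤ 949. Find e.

Compute 2216^944 mod 2789 = 2785, then multiply by 2216 repeatedly:
  2216^944=2785  2216^945=2292  2216^946=303
Found 303 at exponent 946.

946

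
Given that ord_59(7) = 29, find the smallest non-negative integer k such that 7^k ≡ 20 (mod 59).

23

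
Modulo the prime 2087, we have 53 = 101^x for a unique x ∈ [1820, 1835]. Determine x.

Compute 101^1820 mod 2087 = 716, then multiply by 101 repeatedly:
  101^1820=716  101^1821=1358  101^1822=1503  101^1823=1539  101^1824=1001
  101^1825=925  101^1826=1597  101^1827=598  101^1828=1962  101^1829=1984
  101^1830=32  101^1831=1145  101^1832=860  101^1833=1293  101^1834=1199
  101^1835=53
Found 53 at exponent 1835.

1835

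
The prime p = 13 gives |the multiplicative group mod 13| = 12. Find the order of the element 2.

12

The order of 2 must divide p − 1 = 12 = 2^2 · 3.
Divisors: 1, 2, 3, 4, 6, 12.
Check each in increasing order: 2^1 ≡ 2;  2^2 ≡ 4;  2^3 ≡ 8;  2^4 ≡ 3;  2^6 ≡ 12;  2^12 ≡ 1.
Smallest exponent giving 1 is 12.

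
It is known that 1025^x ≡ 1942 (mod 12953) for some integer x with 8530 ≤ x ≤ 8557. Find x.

8548

Compute 1025^8530 mod 12953 = 973, then multiply by 1025 repeatedly:
  1025^8530=973  1025^8531=12897  1025^8532=7365  1025^8533=10479  1025^8534=2938
  1025^8535=6354  1025^8536=10444  1025^8537=5922  1025^8538=8046  1025^8539=9042
  1025^8540=6655  1025^8541=8097  1025^8542=9505  1025^8543=1969  1025^8544=10510
  1025^8545=8807  1025^8546=11887  1025^8547=8355  1025^8548=1942
Found 1942 at exponent 8548.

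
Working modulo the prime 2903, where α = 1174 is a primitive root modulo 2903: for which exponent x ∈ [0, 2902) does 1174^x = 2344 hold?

Baby-step giant-step with m = ceil(sqrt(2902)) = 54.
Baby table (1174^j mod 2903 for j=0..53):
  0:1  1:1174  2:2254  3:1563  4:266  5:1663  6:1546  7:629
  8:1084  9:1102  10:1913  11:1843  12:947  13:2832  14:833  15:2534
  16:2244  17:1435  18:950  19:548  20:1789  21:1417  22:139  23:618
  24:2685  25:2435  26:2138  27:1820  28:72  29:341  30:2623  31:2222
  32:1734  33:713  34:998  35:1743  36:2570  37:963  38:1295  39:2061
  40:1415  41:694  42:1916  43:2462  44:1903  45:1715  46:1631  47:1717
  48:1076  49:419  50:1299  51:951  52:1722  53:1140
Giant step factor: 1174^(-54) ≡ 2526 (mod 2903).
Scan 2344·2526^i mod 2903 for i = 0, 1, …:
  i=0: 2344   i=1: 1727   i=2: 2096   i=3: 2327
  i=4: 2330   i=5: 1199   i=6: 845   i=7: 765
  i=8: 1895   i=9: 2626     …   i=33: 1554
  i=34: 548
Match at i=34, j=19: x = 34·54 + 19 = 1855.

1855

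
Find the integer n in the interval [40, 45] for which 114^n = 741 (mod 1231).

41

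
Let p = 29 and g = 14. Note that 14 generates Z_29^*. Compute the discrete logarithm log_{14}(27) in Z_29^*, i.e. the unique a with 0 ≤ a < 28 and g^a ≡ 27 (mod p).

27

Successive powers of 14 modulo 29:
  14^0=1  14^1=14  14^2=22  14^3=18  14^4=20  14^5=19
  14^6=5  14^7=12  14^8=23  14^9=3  14^10=13  14^11=8
  14^12=25  14^13=2  14^14=28  14^15=15  14^16=7  14^17=11
  14^18=9  14^19=10  14^20=24  14^21=17  14^22=6  14^23=26
  14^24=16  14^25=21  14^26=4  14^27=27
So 14^27 ≡ 27 (mod 29), giving a = 27.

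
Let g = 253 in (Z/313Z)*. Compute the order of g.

The order of 253 must divide p − 1 = 312 = 2^3 · 3 · 13.
Divisors: 1, 2, 3, 4, 6, 8, 12, 13, 24, 26, 39, 52, 78, 104, 156, 312.
Check each in increasing order: 253^1 ≡ 253;  253^2 ≡ 157;  253^3 ≡ 283;  253^4 ≡ 235;  253^6 ≡ 274;  253^8 ≡ 137;  253^12 ≡ 269;  253^13 ≡ 136;  253^24 ≡ 58;  253^26 ≡ 29;  253^39 ≡ 188;  253^52 ≡ 215;  253^78 ≡ 288;  253^104 ≡ 214;  253^156 ≡ 312;  253^312 ≡ 1.
Smallest exponent giving 1 is 312.

312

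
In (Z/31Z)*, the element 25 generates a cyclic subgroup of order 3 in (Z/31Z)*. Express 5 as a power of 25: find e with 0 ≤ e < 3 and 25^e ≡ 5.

2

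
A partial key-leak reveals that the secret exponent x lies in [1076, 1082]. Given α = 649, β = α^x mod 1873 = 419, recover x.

1082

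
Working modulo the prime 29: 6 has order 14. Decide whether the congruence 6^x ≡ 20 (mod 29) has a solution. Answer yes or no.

yes

⟨6⟩ has order 14; its elements mod 29 are {1, 4, 5, 6, 7, 9, 13, 16, 20, 22, 23, 24, 25, 28}.
20 is in this set.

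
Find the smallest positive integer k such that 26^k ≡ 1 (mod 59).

The order of 26 must divide p − 1 = 58 = 2 · 29.
Divisors: 1, 2, 29, 58.
Check each in increasing order: 26^1 ≡ 26;  26^2 ≡ 27;  26^29 ≡ 1.
Smallest exponent giving 1 is 29.

29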